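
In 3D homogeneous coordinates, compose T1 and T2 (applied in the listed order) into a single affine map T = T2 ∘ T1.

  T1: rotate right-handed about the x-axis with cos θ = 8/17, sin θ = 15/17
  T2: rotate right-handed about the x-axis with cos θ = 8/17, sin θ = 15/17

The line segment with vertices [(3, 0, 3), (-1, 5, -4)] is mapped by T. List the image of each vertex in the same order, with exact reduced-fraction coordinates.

image vertices: (3, -720/289, -483/289), (-1, 155/289, 1844/289)

T1 rotate right-handed about the x-axis with cos θ = 8/17, sin θ = 15/17: (3, 0, 3) → (3, -45/17, 24/17); (-1, 5, -4) → (-1, 100/17, 43/17)
T2 rotate right-handed about the x-axis with cos θ = 8/17, sin θ = 15/17: (3, -45/17, 24/17) → (3, -720/289, -483/289); (-1, 100/17, 43/17) → (-1, 155/289, 1844/289)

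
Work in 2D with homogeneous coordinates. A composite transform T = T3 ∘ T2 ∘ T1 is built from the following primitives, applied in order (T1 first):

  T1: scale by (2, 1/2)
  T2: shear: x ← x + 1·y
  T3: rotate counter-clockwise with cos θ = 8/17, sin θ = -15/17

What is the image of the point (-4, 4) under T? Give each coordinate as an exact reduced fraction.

T1 scale by (2, 1/2): (-4, 4) → (-8, 2)
T2 shear: x ← x + 1·y: (-8, 2) → (-6, 2)
T3 rotate counter-clockwise with cos θ = 8/17, sin θ = -15/17: (-6, 2) → (-18/17, 106/17)

T(p) = (-18/17, 106/17)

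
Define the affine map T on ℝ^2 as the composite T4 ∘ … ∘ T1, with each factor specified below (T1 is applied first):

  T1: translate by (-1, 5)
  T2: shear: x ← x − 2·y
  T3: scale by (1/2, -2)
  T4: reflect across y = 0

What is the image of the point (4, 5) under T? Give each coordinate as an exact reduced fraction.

T1 translate by (-1, 5): (4, 5) → (3, 10)
T2 shear: x ← x − 2·y: (3, 10) → (-17, 10)
T3 scale by (1/2, -2): (-17, 10) → (-17/2, -20)
T4 reflect across y = 0: (-17/2, -20) → (-17/2, 20)

T(p) = (-17/2, 20)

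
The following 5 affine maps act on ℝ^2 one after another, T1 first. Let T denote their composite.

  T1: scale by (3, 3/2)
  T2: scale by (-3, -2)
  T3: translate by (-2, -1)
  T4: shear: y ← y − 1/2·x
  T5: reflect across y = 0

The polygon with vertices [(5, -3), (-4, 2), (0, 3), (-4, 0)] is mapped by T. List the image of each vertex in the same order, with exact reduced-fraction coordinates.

image vertices: (-47, -63/2), (34, 24), (-2, 9), (34, 18)

T1 scale by (3, 3/2): (5, -3) → (15, -9/2); (-4, 2) → (-12, 3); (0, 3) → (0, 9/2); (-4, 0) → (-12, 0)
T2 scale by (-3, -2): (15, -9/2) → (-45, 9); (-12, 3) → (36, -6); (0, 9/2) → (0, -9); (-12, 0) → (36, 0)
T3 translate by (-2, -1): (-45, 9) → (-47, 8); (36, -6) → (34, -7); (0, -9) → (-2, -10); (36, 0) → (34, -1)
T4 shear: y ← y − 1/2·x: (-47, 8) → (-47, 63/2); (34, -7) → (34, -24); (-2, -10) → (-2, -9); (34, -1) → (34, -18)
T5 reflect across y = 0: (-47, 63/2) → (-47, -63/2); (34, -24) → (34, 24); (-2, -9) → (-2, 9); (34, -18) → (34, 18)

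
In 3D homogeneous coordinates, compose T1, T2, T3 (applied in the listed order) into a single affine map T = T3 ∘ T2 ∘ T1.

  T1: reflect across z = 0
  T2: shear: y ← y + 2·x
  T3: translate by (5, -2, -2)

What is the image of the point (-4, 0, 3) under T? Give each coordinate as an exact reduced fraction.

T1 reflect across z = 0: (-4, 0, 3) → (-4, 0, -3)
T2 shear: y ← y + 2·x: (-4, 0, -3) → (-4, -8, -3)
T3 translate by (5, -2, -2): (-4, -8, -3) → (1, -10, -5)

T(p) = (1, -10, -5)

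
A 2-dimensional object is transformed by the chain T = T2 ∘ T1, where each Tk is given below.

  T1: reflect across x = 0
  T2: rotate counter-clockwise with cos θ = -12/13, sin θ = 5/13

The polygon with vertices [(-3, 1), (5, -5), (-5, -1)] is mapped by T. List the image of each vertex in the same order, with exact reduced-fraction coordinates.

image vertices: (-41/13, 3/13), (85/13, 35/13), (-55/13, 37/13)

T1 reflect across x = 0: (-3, 1) → (3, 1); (5, -5) → (-5, -5); (-5, -1) → (5, -1)
T2 rotate counter-clockwise with cos θ = -12/13, sin θ = 5/13: (3, 1) → (-41/13, 3/13); (-5, -5) → (85/13, 35/13); (5, -1) → (-55/13, 37/13)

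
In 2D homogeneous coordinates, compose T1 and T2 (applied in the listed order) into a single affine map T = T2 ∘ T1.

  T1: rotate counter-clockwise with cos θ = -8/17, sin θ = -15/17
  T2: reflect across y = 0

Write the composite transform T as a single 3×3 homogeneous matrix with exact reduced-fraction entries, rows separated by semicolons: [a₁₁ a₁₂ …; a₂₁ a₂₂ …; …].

T1 = [-8/17 15/17 0; -15/17 -8/17 0; 0 0 1]
T2·T1 = [-8/17 15/17 0; 15/17 8/17 0; 0 0 1]

T = [-8/17 15/17 0; 15/17 8/17 0; 0 0 1]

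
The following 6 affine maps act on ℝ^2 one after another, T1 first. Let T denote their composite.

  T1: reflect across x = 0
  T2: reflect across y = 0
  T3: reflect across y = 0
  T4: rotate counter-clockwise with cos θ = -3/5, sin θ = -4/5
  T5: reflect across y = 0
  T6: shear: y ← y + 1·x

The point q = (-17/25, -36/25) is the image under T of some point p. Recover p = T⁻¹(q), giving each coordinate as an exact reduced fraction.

T1 = [-1 0 0; 0 1 0; 0 0 1]
T2·T1 = [-1 0 0; 0 -1 0; 0 0 1]
T3·…·T1 = [-1 0 0; 0 1 0; 0 0 1]
T4·…·T1 = [3/5 4/5 0; 4/5 -3/5 0; 0 0 1]
T5·…·T1 = [3/5 4/5 0; -4/5 3/5 0; 0 0 1]
T6·…·T1 = [3/5 4/5 0; -1/5 7/5 0; 0 0 1]
det M = 1; M⁻¹ = [7/5 -4/5 0; 1/5 3/5 0; 0 0 1]
M⁻¹ · (-17/25, -36/25)ᵀ = (1/5, -1)ᵀ

p = (1/5, -1)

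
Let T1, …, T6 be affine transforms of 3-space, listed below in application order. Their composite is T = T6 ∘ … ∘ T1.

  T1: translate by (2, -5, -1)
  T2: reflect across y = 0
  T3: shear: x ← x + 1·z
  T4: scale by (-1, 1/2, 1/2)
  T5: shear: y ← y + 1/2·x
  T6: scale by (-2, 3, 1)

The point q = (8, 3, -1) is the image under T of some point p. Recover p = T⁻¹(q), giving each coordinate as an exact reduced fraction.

T1 = [1 0 0 2; 0 1 0 -5; 0 0 1 -1; 0 0 0 1]
T2·T1 = [1 0 0 2; 0 -1 0 5; 0 0 1 -1; 0 0 0 1]
T3·…·T1 = [1 0 1 1; 0 -1 0 5; 0 0 1 -1; 0 0 0 1]
T4·…·T1 = [-1 0 -1 -1; 0 -1/2 0 5/2; 0 0 1/2 -1/2; 0 0 0 1]
T5·…·T1 = [-1 0 -1 -1; -1/2 -1/2 -1/2 2; 0 0 1/2 -1/2; 0 0 0 1]
T6·…·T1 = [2 0 2 2; -3/2 -3/2 -3/2 6; 0 0 1/2 -1/2; 0 0 0 1]
det M = -3/2; M⁻¹ = [1/2 0 -2 -2; -1/2 -2/3 0 5; 0 0 2 1; 0 0 0 1]
M⁻¹ · (8, 3, -1)ᵀ = (4, -1, -1)ᵀ

p = (4, -1, -1)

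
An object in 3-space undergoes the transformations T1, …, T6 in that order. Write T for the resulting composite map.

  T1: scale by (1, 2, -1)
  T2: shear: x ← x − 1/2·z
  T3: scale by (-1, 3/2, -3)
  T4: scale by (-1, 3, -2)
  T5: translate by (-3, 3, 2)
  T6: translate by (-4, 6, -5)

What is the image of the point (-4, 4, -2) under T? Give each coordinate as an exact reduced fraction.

T1 scale by (1, 2, -1): (-4, 4, -2) → (-4, 8, 2)
T2 shear: x ← x − 1/2·z: (-4, 8, 2) → (-5, 8, 2)
T3 scale by (-1, 3/2, -3): (-5, 8, 2) → (5, 12, -6)
T4 scale by (-1, 3, -2): (5, 12, -6) → (-5, 36, 12)
T5 translate by (-3, 3, 2): (-5, 36, 12) → (-8, 39, 14)
T6 translate by (-4, 6, -5): (-8, 39, 14) → (-12, 45, 9)

T(p) = (-12, 45, 9)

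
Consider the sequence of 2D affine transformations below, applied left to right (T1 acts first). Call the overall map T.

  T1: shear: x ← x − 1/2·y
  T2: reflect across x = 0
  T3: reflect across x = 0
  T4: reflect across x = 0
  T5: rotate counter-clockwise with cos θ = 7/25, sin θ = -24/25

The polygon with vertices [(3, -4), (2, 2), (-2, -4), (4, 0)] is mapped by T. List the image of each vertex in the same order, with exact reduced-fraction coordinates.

T1 shear: x ← x − 1/2·y: (3, -4) → (5, -4); (2, 2) → (1, 2); (-2, -4) → (0, -4); (4, 0) → (4, 0)
T2 reflect across x = 0: (5, -4) → (-5, -4); (1, 2) → (-1, 2); (0, -4) → (0, -4); (4, 0) → (-4, 0)
T3 reflect across x = 0: (-5, -4) → (5, -4); (-1, 2) → (1, 2); (0, -4) → (0, -4); (-4, 0) → (4, 0)
T4 reflect across x = 0: (5, -4) → (-5, -4); (1, 2) → (-1, 2); (0, -4) → (0, -4); (4, 0) → (-4, 0)
T5 rotate counter-clockwise with cos θ = 7/25, sin θ = -24/25: (-5, -4) → (-131/25, 92/25); (-1, 2) → (41/25, 38/25); (0, -4) → (-96/25, -28/25); (-4, 0) → (-28/25, 96/25)

image vertices: (-131/25, 92/25), (41/25, 38/25), (-96/25, -28/25), (-28/25, 96/25)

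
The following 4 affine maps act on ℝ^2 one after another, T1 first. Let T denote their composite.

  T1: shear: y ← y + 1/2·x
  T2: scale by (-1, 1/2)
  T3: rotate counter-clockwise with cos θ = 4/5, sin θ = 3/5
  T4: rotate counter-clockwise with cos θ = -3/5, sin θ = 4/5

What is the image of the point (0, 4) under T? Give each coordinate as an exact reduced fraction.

T(p) = (-14/25, -48/25)

T1 shear: y ← y + 1/2·x: (0, 4) → (0, 4)
T2 scale by (-1, 1/2): (0, 4) → (0, 2)
T3 rotate counter-clockwise with cos θ = 4/5, sin θ = 3/5: (0, 2) → (-6/5, 8/5)
T4 rotate counter-clockwise with cos θ = -3/5, sin θ = 4/5: (-6/5, 8/5) → (-14/25, -48/25)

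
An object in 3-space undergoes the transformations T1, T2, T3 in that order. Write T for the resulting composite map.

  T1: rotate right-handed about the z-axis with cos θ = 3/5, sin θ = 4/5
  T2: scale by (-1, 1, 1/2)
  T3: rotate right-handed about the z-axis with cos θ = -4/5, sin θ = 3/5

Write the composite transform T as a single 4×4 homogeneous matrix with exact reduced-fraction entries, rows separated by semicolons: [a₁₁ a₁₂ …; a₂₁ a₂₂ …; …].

T1 = [3/5 -4/5 0 0; 4/5 3/5 0 0; 0 0 1 0; 0 0 0 1]
T2·T1 = [-3/5 4/5 0 0; 4/5 3/5 0 0; 0 0 1/2 0; 0 0 0 1]
T3·…·T1 = [0 -1 0 0; -1 0 0 0; 0 0 1/2 0; 0 0 0 1]

T = [0 -1 0 0; -1 0 0 0; 0 0 1/2 0; 0 0 0 1]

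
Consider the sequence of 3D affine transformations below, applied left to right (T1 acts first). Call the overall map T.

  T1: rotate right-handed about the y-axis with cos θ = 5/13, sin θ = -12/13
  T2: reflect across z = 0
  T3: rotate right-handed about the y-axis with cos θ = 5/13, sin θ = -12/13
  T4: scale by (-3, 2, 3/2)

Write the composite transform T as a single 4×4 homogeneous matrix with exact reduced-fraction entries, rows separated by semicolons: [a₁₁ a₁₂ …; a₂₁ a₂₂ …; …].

T = [-3 0 0 0; 0 2 0 0; 0 0 -3/2 0; 0 0 0 1]

T1 = [5/13 0 -12/13 0; 0 1 0 0; 12/13 0 5/13 0; 0 0 0 1]
T2·T1 = [5/13 0 -12/13 0; 0 1 0 0; -12/13 0 -5/13 0; 0 0 0 1]
T3·…·T1 = [1 0 0 0; 0 1 0 0; 0 0 -1 0; 0 0 0 1]
T4·…·T1 = [-3 0 0 0; 0 2 0 0; 0 0 -3/2 0; 0 0 0 1]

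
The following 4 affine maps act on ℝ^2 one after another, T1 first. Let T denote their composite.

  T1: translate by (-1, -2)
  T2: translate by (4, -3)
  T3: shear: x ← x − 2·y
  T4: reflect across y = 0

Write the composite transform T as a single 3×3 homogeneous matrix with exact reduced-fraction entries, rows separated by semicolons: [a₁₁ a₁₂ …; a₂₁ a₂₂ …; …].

T = [1 -2 13; 0 -1 5; 0 0 1]

T1 = [1 0 -1; 0 1 -2; 0 0 1]
T2·T1 = [1 0 3; 0 1 -5; 0 0 1]
T3·…·T1 = [1 -2 13; 0 1 -5; 0 0 1]
T4·…·T1 = [1 -2 13; 0 -1 5; 0 0 1]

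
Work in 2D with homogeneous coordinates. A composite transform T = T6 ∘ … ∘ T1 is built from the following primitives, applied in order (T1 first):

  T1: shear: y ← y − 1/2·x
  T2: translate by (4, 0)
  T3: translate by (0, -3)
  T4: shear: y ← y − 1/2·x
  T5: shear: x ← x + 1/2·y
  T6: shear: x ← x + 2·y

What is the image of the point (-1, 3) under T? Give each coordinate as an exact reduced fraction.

T1 shear: y ← y − 1/2·x: (-1, 3) → (-1, 7/2)
T2 translate by (4, 0): (-1, 7/2) → (3, 7/2)
T3 translate by (0, -3): (3, 7/2) → (3, 1/2)
T4 shear: y ← y − 1/2·x: (3, 1/2) → (3, -1)
T5 shear: x ← x + 1/2·y: (3, -1) → (5/2, -1)
T6 shear: x ← x + 2·y: (5/2, -1) → (1/2, -1)

T(p) = (1/2, -1)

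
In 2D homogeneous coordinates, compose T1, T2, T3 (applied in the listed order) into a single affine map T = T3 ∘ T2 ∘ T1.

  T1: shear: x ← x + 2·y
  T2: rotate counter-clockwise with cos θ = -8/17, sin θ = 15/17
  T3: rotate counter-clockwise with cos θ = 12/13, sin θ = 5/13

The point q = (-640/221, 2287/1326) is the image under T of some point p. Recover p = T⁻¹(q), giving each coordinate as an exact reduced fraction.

T1 = [1 2 0; 0 1 0; 0 0 1]
T2·T1 = [-8/17 -31/17 0; 15/17 22/17 0; 0 0 1]
T3·…·T1 = [-171/221 -482/221 0; 140/221 109/221 0; 0 0 1]
det M = 1; M⁻¹ = [109/221 482/221 0; -140/221 -171/221 0; 0 0 1]
M⁻¹ · (-640/221, 2287/1326)ᵀ = (7/3, 1/2)ᵀ

p = (7/3, 1/2)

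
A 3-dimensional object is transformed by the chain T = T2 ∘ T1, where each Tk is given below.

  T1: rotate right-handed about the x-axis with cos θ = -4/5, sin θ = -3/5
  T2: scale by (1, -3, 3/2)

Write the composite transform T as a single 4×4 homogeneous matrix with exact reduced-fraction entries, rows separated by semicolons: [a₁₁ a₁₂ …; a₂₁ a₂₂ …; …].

T1 = [1 0 0 0; 0 -4/5 3/5 0; 0 -3/5 -4/5 0; 0 0 0 1]
T2·T1 = [1 0 0 0; 0 12/5 -9/5 0; 0 -9/10 -6/5 0; 0 0 0 1]

T = [1 0 0 0; 0 12/5 -9/5 0; 0 -9/10 -6/5 0; 0 0 0 1]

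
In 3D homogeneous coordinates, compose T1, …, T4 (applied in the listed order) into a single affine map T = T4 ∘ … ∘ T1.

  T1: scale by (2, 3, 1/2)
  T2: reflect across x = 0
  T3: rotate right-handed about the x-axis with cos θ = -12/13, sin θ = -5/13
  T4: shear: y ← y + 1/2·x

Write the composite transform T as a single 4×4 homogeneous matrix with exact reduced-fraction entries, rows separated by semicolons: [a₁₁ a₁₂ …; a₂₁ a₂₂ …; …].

T1 = [2 0 0 0; 0 3 0 0; 0 0 1/2 0; 0 0 0 1]
T2·T1 = [-2 0 0 0; 0 3 0 0; 0 0 1/2 0; 0 0 0 1]
T3·…·T1 = [-2 0 0 0; 0 -36/13 5/26 0; 0 -15/13 -6/13 0; 0 0 0 1]
T4·…·T1 = [-2 0 0 0; -1 -36/13 5/26 0; 0 -15/13 -6/13 0; 0 0 0 1]

T = [-2 0 0 0; -1 -36/13 5/26 0; 0 -15/13 -6/13 0; 0 0 0 1]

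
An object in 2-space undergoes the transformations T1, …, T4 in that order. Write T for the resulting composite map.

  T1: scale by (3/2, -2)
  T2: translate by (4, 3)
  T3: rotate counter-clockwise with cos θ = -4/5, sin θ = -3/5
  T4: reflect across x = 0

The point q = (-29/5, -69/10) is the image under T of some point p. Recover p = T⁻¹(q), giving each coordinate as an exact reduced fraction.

T1 = [3/2 0 0; 0 -2 0; 0 0 1]
T2·T1 = [3/2 0 4; 0 -2 3; 0 0 1]
T3·…·T1 = [-6/5 -6/5 -7/5; -9/10 8/5 -24/5; 0 0 1]
T4·…·T1 = [6/5 6/5 7/5; -9/10 8/5 -24/5; 0 0 1]
det M = 3; M⁻¹ = [8/15 -2/5 -8/3; 3/10 2/5 3/2; 0 0 1]
M⁻¹ · (-29/5, -69/10)ᵀ = (-3, -3)ᵀ

p = (-3, -3)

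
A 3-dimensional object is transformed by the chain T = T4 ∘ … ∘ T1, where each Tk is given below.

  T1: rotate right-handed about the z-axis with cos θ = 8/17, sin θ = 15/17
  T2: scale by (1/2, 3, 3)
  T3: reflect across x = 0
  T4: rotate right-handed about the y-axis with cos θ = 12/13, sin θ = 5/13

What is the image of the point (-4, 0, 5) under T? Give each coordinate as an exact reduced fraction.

T(p) = (1467/221, -180/17, 2980/221)

T1 rotate right-handed about the z-axis with cos θ = 8/17, sin θ = 15/17: (-4, 0, 5) → (-32/17, -60/17, 5)
T2 scale by (1/2, 3, 3): (-32/17, -60/17, 5) → (-16/17, -180/17, 15)
T3 reflect across x = 0: (-16/17, -180/17, 15) → (16/17, -180/17, 15)
T4 rotate right-handed about the y-axis with cos θ = 12/13, sin θ = 5/13: (16/17, -180/17, 15) → (1467/221, -180/17, 2980/221)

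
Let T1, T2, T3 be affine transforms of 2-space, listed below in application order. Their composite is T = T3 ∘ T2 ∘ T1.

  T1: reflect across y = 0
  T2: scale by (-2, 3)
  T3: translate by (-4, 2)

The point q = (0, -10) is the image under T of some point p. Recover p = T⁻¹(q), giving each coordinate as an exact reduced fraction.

p = (-2, 4)

T1 = [1 0 0; 0 -1 0; 0 0 1]
T2·T1 = [-2 0 0; 0 -3 0; 0 0 1]
T3·…·T1 = [-2 0 -4; 0 -3 2; 0 0 1]
det M = 6; M⁻¹ = [-1/2 0 -2; 0 -1/3 2/3; 0 0 1]
M⁻¹ · (0, -10)ᵀ = (-2, 4)ᵀ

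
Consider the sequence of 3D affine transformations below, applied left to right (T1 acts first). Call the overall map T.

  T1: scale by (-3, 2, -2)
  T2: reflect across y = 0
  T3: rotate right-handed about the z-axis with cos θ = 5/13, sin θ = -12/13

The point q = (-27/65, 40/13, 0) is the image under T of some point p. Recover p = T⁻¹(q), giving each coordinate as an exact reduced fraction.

p = (1, -2/5, 0)

T1 = [-3 0 0 0; 0 2 0 0; 0 0 -2 0; 0 0 0 1]
T2·T1 = [-3 0 0 0; 0 -2 0 0; 0 0 -2 0; 0 0 0 1]
T3·…·T1 = [-15/13 -24/13 0 0; 36/13 -10/13 0 0; 0 0 -2 0; 0 0 0 1]
det M = -12; M⁻¹ = [-5/39 4/13 0 0; -6/13 -5/26 0 0; 0 0 -1/2 0; 0 0 0 1]
M⁻¹ · (-27/65, 40/13, 0)ᵀ = (1, -2/5, 0)ᵀ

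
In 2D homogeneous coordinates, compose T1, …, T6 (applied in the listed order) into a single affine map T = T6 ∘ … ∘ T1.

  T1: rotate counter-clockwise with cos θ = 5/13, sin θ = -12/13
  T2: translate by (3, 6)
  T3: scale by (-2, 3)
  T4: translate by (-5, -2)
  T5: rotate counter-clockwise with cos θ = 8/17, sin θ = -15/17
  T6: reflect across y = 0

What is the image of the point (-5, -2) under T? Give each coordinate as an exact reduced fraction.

T(p) = (5010/221, -3539/221)

T1 rotate counter-clockwise with cos θ = 5/13, sin θ = -12/13: (-5, -2) → (-49/13, 50/13)
T2 translate by (3, 6): (-49/13, 50/13) → (-10/13, 128/13)
T3 scale by (-2, 3): (-10/13, 128/13) → (20/13, 384/13)
T4 translate by (-5, -2): (20/13, 384/13) → (-45/13, 358/13)
T5 rotate counter-clockwise with cos θ = 8/17, sin θ = -15/17: (-45/13, 358/13) → (5010/221, 3539/221)
T6 reflect across y = 0: (5010/221, 3539/221) → (5010/221, -3539/221)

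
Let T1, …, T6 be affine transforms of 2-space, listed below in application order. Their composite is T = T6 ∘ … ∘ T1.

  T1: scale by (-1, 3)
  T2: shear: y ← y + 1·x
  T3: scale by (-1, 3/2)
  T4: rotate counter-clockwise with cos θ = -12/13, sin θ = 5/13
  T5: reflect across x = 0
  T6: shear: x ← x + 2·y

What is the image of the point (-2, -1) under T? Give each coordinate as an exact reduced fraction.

T(p) = (-31/26, 8/13)

T1 scale by (-1, 3): (-2, -1) → (2, -3)
T2 shear: y ← y + 1·x: (2, -3) → (2, -1)
T3 scale by (-1, 3/2): (2, -1) → (-2, -3/2)
T4 rotate counter-clockwise with cos θ = -12/13, sin θ = 5/13: (-2, -3/2) → (63/26, 8/13)
T5 reflect across x = 0: (63/26, 8/13) → (-63/26, 8/13)
T6 shear: x ← x + 2·y: (-63/26, 8/13) → (-31/26, 8/13)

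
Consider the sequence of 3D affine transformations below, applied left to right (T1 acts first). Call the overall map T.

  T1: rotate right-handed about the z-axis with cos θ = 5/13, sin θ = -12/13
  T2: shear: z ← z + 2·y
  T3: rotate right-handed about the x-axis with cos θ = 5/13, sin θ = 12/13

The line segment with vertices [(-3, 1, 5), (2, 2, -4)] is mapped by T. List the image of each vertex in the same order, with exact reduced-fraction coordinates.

image vertices: (-3/13, -1559/169, 1227/169), (34/13, 890/169, -568/169)

T1 rotate right-handed about the z-axis with cos θ = 5/13, sin θ = -12/13: (-3, 1, 5) → (-3/13, 41/13, 5); (2, 2, -4) → (34/13, -14/13, -4)
T2 shear: z ← z + 2·y: (-3/13, 41/13, 5) → (-3/13, 41/13, 147/13); (34/13, -14/13, -4) → (34/13, -14/13, -80/13)
T3 rotate right-handed about the x-axis with cos θ = 5/13, sin θ = 12/13: (-3/13, 41/13, 147/13) → (-3/13, -1559/169, 1227/169); (34/13, -14/13, -80/13) → (34/13, 890/169, -568/169)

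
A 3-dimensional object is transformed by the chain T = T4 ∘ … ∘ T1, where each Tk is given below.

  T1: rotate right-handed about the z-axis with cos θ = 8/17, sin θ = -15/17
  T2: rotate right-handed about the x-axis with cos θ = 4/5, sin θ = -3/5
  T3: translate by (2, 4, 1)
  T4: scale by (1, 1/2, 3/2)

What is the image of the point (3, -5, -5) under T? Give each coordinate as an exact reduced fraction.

T1 rotate right-handed about the z-axis with cos θ = 8/17, sin θ = -15/17: (3, -5, -5) → (-3, -5, -5)
T2 rotate right-handed about the x-axis with cos θ = 4/5, sin θ = -3/5: (-3, -5, -5) → (-3, -7, -1)
T3 translate by (2, 4, 1): (-3, -7, -1) → (-1, -3, 0)
T4 scale by (1, 1/2, 3/2): (-1, -3, 0) → (-1, -3/2, 0)

T(p) = (-1, -3/2, 0)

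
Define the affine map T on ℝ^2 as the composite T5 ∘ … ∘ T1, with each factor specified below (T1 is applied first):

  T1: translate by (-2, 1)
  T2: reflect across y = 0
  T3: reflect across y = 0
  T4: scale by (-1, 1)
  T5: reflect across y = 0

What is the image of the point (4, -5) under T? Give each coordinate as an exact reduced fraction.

T1 translate by (-2, 1): (4, -5) → (2, -4)
T2 reflect across y = 0: (2, -4) → (2, 4)
T3 reflect across y = 0: (2, 4) → (2, -4)
T4 scale by (-1, 1): (2, -4) → (-2, -4)
T5 reflect across y = 0: (-2, -4) → (-2, 4)

T(p) = (-2, 4)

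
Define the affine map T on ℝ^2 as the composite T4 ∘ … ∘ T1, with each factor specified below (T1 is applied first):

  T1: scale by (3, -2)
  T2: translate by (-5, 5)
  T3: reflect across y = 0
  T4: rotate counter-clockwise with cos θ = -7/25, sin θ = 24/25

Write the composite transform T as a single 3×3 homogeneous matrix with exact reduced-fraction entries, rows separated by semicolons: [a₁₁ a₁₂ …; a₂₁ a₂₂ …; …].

T1 = [3 0 0; 0 -2 0; 0 0 1]
T2·T1 = [3 0 -5; 0 -2 5; 0 0 1]
T3·…·T1 = [3 0 -5; 0 2 -5; 0 0 1]
T4·…·T1 = [-21/25 -48/25 31/5; 72/25 -14/25 -17/5; 0 0 1]

T = [-21/25 -48/25 31/5; 72/25 -14/25 -17/5; 0 0 1]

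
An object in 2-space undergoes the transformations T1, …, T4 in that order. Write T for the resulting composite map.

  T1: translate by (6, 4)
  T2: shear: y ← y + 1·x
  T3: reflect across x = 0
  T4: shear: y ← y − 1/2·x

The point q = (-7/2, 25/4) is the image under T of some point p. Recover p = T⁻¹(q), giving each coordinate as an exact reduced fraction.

T1 = [1 0 6; 0 1 4; 0 0 1]
T2·T1 = [1 0 6; 1 1 10; 0 0 1]
T3·…·T1 = [-1 0 -6; 1 1 10; 0 0 1]
T4·…·T1 = [-1 0 -6; 3/2 1 13; 0 0 1]
det M = -1; M⁻¹ = [-1 0 -6; 3/2 1 -4; 0 0 1]
M⁻¹ · (-7/2, 25/4)ᵀ = (-5/2, -3)ᵀ

p = (-5/2, -3)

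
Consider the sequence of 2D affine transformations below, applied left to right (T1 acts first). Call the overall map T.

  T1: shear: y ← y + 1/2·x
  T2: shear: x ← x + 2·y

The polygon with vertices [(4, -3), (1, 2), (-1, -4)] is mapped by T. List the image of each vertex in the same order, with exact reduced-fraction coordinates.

T1 shear: y ← y + 1/2·x: (4, -3) → (4, -1); (1, 2) → (1, 5/2); (-1, -4) → (-1, -9/2)
T2 shear: x ← x + 2·y: (4, -1) → (2, -1); (1, 5/2) → (6, 5/2); (-1, -9/2) → (-10, -9/2)

image vertices: (2, -1), (6, 5/2), (-10, -9/2)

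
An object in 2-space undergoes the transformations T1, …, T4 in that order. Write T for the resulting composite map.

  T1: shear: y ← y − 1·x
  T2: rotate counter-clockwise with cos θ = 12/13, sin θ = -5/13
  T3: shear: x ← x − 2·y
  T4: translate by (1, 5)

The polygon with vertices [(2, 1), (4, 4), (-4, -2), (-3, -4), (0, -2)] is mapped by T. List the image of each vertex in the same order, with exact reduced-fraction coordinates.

T1 shear: y ← y − 1·x: (2, 1) → (2, -1); (4, 4) → (4, 0); (-4, -2) → (-4, 2); (-3, -4) → (-3, -1); (0, -2) → (0, -2)
T2 rotate counter-clockwise with cos θ = 12/13, sin θ = -5/13: (2, -1) → (19/13, -22/13); (4, 0) → (48/13, -20/13); (-4, 2) → (-38/13, 44/13); (-3, -1) → (-41/13, 3/13); (0, -2) → (-10/13, -24/13)
T3 shear: x ← x − 2·y: (19/13, -22/13) → (63/13, -22/13); (48/13, -20/13) → (88/13, -20/13); (-38/13, 44/13) → (-126/13, 44/13); (-41/13, 3/13) → (-47/13, 3/13); (-10/13, -24/13) → (38/13, -24/13)
T4 translate by (1, 5): (63/13, -22/13) → (76/13, 43/13); (88/13, -20/13) → (101/13, 45/13); (-126/13, 44/13) → (-113/13, 109/13); (-47/13, 3/13) → (-34/13, 68/13); (38/13, -24/13) → (51/13, 41/13)

image vertices: (76/13, 43/13), (101/13, 45/13), (-113/13, 109/13), (-34/13, 68/13), (51/13, 41/13)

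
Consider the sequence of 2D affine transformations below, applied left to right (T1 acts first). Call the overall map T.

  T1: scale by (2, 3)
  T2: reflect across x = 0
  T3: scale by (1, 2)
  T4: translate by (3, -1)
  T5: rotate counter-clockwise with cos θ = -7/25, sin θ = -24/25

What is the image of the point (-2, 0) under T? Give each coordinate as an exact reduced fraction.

T(p) = (-73/25, -161/25)

T1 scale by (2, 3): (-2, 0) → (-4, 0)
T2 reflect across x = 0: (-4, 0) → (4, 0)
T3 scale by (1, 2): (4, 0) → (4, 0)
T4 translate by (3, -1): (4, 0) → (7, -1)
T5 rotate counter-clockwise with cos θ = -7/25, sin θ = -24/25: (7, -1) → (-73/25, -161/25)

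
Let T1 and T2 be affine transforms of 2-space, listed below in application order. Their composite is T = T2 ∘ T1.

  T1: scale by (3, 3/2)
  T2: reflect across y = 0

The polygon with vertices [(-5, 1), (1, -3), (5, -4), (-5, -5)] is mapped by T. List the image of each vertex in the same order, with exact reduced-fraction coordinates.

T1 scale by (3, 3/2): (-5, 1) → (-15, 3/2); (1, -3) → (3, -9/2); (5, -4) → (15, -6); (-5, -5) → (-15, -15/2)
T2 reflect across y = 0: (-15, 3/2) → (-15, -3/2); (3, -9/2) → (3, 9/2); (15, -6) → (15, 6); (-15, -15/2) → (-15, 15/2)

image vertices: (-15, -3/2), (3, 9/2), (15, 6), (-15, 15/2)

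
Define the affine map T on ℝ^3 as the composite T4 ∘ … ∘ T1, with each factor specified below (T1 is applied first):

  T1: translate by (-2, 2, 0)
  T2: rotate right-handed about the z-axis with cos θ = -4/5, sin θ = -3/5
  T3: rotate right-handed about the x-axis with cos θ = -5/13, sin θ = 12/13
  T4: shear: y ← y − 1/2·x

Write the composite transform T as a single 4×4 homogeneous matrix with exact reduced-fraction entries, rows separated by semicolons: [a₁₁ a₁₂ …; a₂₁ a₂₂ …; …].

T = [-4/5 3/5 0 14/5; 41/65 1/130 -12/13 -81/65; -36/65 -48/65 -5/13 -24/65; 0 0 0 1]

T1 = [1 0 0 -2; 0 1 0 2; 0 0 1 0; 0 0 0 1]
T2·T1 = [-4/5 3/5 0 14/5; -3/5 -4/5 0 -2/5; 0 0 1 0; 0 0 0 1]
T3·…·T1 = [-4/5 3/5 0 14/5; 3/13 4/13 -12/13 2/13; -36/65 -48/65 -5/13 -24/65; 0 0 0 1]
T4·…·T1 = [-4/5 3/5 0 14/5; 41/65 1/130 -12/13 -81/65; -36/65 -48/65 -5/13 -24/65; 0 0 0 1]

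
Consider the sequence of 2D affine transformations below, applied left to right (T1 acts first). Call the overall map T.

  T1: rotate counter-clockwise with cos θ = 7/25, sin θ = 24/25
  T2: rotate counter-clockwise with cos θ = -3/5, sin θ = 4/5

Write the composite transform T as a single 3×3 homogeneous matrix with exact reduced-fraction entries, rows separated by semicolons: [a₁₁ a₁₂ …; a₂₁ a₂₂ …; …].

T = [-117/125 44/125 0; -44/125 -117/125 0; 0 0 1]

T1 = [7/25 -24/25 0; 24/25 7/25 0; 0 0 1]
T2·T1 = [-117/125 44/125 0; -44/125 -117/125 0; 0 0 1]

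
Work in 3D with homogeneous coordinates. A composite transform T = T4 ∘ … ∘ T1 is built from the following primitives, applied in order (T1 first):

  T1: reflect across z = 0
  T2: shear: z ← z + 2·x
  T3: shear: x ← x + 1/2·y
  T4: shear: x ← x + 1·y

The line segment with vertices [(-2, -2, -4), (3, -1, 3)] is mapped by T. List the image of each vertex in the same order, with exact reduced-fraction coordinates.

image vertices: (-5, -2, 0), (3/2, -1, 3)

T1 reflect across z = 0: (-2, -2, -4) → (-2, -2, 4); (3, -1, 3) → (3, -1, -3)
T2 shear: z ← z + 2·x: (-2, -2, 4) → (-2, -2, 0); (3, -1, -3) → (3, -1, 3)
T3 shear: x ← x + 1/2·y: (-2, -2, 0) → (-3, -2, 0); (3, -1, 3) → (5/2, -1, 3)
T4 shear: x ← x + 1·y: (-3, -2, 0) → (-5, -2, 0); (5/2, -1, 3) → (3/2, -1, 3)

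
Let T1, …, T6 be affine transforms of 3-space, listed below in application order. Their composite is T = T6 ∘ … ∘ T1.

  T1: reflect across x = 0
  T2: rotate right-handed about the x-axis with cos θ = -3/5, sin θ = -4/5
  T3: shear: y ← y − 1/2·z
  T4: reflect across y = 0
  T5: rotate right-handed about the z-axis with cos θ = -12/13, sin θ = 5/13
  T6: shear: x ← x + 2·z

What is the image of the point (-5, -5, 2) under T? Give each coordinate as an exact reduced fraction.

T(p) = (144/65, 317/65, 14/5)

T1 reflect across x = 0: (-5, -5, 2) → (5, -5, 2)
T2 rotate right-handed about the x-axis with cos θ = -3/5, sin θ = -4/5: (5, -5, 2) → (5, 23/5, 14/5)
T3 shear: y ← y − 1/2·z: (5, 23/5, 14/5) → (5, 16/5, 14/5)
T4 reflect across y = 0: (5, 16/5, 14/5) → (5, -16/5, 14/5)
T5 rotate right-handed about the z-axis with cos θ = -12/13, sin θ = 5/13: (5, -16/5, 14/5) → (-44/13, 317/65, 14/5)
T6 shear: x ← x + 2·z: (-44/13, 317/65, 14/5) → (144/65, 317/65, 14/5)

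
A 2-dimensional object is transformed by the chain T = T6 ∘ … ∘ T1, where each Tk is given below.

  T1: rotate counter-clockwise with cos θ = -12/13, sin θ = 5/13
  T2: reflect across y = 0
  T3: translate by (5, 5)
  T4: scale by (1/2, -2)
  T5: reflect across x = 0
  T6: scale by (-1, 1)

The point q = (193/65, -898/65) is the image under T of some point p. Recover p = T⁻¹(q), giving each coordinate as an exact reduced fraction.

p = (-8/5, 7/5)

T1 = [-12/13 -5/13 0; 5/13 -12/13 0; 0 0 1]
T2·T1 = [-12/13 -5/13 0; -5/13 12/13 0; 0 0 1]
T3·…·T1 = [-12/13 -5/13 5; -5/13 12/13 5; 0 0 1]
T4·…·T1 = [-6/13 -5/26 5/2; 10/13 -24/13 -10; 0 0 1]
T5·…·T1 = [6/13 5/26 -5/2; 10/13 -24/13 -10; 0 0 1]
T6·…·T1 = [-6/13 -5/26 5/2; 10/13 -24/13 -10; 0 0 1]
det M = 1; M⁻¹ = [-24/13 5/26 85/13; -10/13 -6/13 -35/13; 0 0 1]
M⁻¹ · (193/65, -898/65)ᵀ = (-8/5, 7/5)ᵀ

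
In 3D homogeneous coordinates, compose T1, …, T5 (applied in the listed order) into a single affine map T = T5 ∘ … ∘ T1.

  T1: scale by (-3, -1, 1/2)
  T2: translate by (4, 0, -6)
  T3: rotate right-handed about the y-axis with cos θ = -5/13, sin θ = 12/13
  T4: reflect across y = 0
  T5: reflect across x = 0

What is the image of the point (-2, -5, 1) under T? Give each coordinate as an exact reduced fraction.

T(p) = (116/13, -5, -185/26)

T1 scale by (-3, -1, 1/2): (-2, -5, 1) → (6, 5, 1/2)
T2 translate by (4, 0, -6): (6, 5, 1/2) → (10, 5, -11/2)
T3 rotate right-handed about the y-axis with cos θ = -5/13, sin θ = 12/13: (10, 5, -11/2) → (-116/13, 5, -185/26)
T4 reflect across y = 0: (-116/13, 5, -185/26) → (-116/13, -5, -185/26)
T5 reflect across x = 0: (-116/13, -5, -185/26) → (116/13, -5, -185/26)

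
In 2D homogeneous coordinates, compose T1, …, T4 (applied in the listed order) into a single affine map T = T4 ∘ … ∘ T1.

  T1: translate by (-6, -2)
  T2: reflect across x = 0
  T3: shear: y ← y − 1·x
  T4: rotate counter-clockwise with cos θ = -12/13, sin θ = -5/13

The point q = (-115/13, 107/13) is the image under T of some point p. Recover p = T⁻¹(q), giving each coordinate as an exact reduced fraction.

p = (1, -4)

T1 = [1 0 -6; 0 1 -2; 0 0 1]
T2·T1 = [-1 0 6; 0 1 -2; 0 0 1]
T3·…·T1 = [-1 0 6; 1 1 -8; 0 0 1]
T4·…·T1 = [17/13 5/13 -112/13; -7/13 -12/13 66/13; 0 0 1]
det M = -1; M⁻¹ = [12/13 5/13 6; -7/13 -17/13 2; 0 0 1]
M⁻¹ · (-115/13, 107/13)ᵀ = (1, -4)ᵀ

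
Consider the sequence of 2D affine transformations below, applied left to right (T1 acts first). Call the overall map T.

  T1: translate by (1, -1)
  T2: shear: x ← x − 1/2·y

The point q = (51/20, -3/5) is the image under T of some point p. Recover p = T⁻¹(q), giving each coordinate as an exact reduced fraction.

T1 = [1 0 1; 0 1 -1; 0 0 1]
T2·T1 = [1 -1/2 3/2; 0 1 -1; 0 0 1]
det M = 1; M⁻¹ = [1 1/2 -1; 0 1 1; 0 0 1]
M⁻¹ · (51/20, -3/5)ᵀ = (5/4, 2/5)ᵀ

p = (5/4, 2/5)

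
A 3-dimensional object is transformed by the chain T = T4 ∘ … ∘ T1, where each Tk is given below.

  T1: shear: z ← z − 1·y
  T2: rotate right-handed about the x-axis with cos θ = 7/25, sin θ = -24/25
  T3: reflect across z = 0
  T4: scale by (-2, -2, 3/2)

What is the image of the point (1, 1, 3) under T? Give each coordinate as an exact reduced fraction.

T(p) = (-2, -22/5, 3/5)

T1 shear: z ← z − 1·y: (1, 1, 3) → (1, 1, 2)
T2 rotate right-handed about the x-axis with cos θ = 7/25, sin θ = -24/25: (1, 1, 2) → (1, 11/5, -2/5)
T3 reflect across z = 0: (1, 11/5, -2/5) → (1, 11/5, 2/5)
T4 scale by (-2, -2, 3/2): (1, 11/5, 2/5) → (-2, -22/5, 3/5)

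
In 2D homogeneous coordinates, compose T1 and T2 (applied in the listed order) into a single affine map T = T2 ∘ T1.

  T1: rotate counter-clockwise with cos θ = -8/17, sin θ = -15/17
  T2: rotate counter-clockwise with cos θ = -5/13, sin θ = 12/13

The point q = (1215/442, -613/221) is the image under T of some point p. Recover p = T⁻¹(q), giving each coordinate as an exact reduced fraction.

p = (3, -5/2)

T1 = [-8/17 15/17 0; -15/17 -8/17 0; 0 0 1]
T2·T1 = [220/221 21/221 0; -21/221 220/221 0; 0 0 1]
det M = 1; M⁻¹ = [220/221 -21/221 0; 21/221 220/221 0; 0 0 1]
M⁻¹ · (1215/442, -613/221)ᵀ = (3, -5/2)ᵀ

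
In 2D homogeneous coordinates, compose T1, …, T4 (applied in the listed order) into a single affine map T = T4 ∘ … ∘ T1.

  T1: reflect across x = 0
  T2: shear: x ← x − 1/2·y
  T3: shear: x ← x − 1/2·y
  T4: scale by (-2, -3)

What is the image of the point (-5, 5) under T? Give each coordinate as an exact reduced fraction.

T(p) = (0, -15)

T1 reflect across x = 0: (-5, 5) → (5, 5)
T2 shear: x ← x − 1/2·y: (5, 5) → (5/2, 5)
T3 shear: x ← x − 1/2·y: (5/2, 5) → (0, 5)
T4 scale by (-2, -3): (0, 5) → (0, -15)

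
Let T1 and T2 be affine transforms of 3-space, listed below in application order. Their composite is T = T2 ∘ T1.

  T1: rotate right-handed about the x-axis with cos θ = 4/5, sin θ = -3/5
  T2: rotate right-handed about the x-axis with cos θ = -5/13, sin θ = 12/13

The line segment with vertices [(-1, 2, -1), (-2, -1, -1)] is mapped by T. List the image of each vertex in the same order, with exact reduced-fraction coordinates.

T1 rotate right-handed about the x-axis with cos θ = 4/5, sin θ = -3/5: (-1, 2, -1) → (-1, 1, -2); (-2, -1, -1) → (-2, -7/5, -1/5)
T2 rotate right-handed about the x-axis with cos θ = -5/13, sin θ = 12/13: (-1, 1, -2) → (-1, 19/13, 22/13); (-2, -7/5, -1/5) → (-2, 47/65, -79/65)

image vertices: (-1, 19/13, 22/13), (-2, 47/65, -79/65)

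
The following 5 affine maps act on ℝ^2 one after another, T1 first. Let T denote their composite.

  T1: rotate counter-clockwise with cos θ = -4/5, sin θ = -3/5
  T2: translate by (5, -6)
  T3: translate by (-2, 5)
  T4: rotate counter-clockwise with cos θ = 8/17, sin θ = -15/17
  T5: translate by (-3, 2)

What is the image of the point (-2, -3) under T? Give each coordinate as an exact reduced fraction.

T(p) = (52/85, 64/85)

T1 rotate counter-clockwise with cos θ = -4/5, sin θ = -3/5: (-2, -3) → (-1/5, 18/5)
T2 translate by (5, -6): (-1/5, 18/5) → (24/5, -12/5)
T3 translate by (-2, 5): (24/5, -12/5) → (14/5, 13/5)
T4 rotate counter-clockwise with cos θ = 8/17, sin θ = -15/17: (14/5, 13/5) → (307/85, -106/85)
T5 translate by (-3, 2): (307/85, -106/85) → (52/85, 64/85)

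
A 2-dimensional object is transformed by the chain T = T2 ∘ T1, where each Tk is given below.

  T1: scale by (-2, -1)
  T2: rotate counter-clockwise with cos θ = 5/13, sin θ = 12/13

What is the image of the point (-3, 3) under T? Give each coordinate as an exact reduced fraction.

T1 scale by (-2, -1): (-3, 3) → (6, -3)
T2 rotate counter-clockwise with cos θ = 5/13, sin θ = 12/13: (6, -3) → (66/13, 57/13)

T(p) = (66/13, 57/13)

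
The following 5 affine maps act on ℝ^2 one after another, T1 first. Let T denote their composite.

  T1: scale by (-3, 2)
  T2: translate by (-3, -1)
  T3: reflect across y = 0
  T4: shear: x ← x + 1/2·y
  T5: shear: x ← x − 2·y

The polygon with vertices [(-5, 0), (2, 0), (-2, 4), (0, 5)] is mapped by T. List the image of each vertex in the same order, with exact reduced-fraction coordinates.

T1 scale by (-3, 2): (-5, 0) → (15, 0); (2, 0) → (-6, 0); (-2, 4) → (6, 8); (0, 5) → (0, 10)
T2 translate by (-3, -1): (15, 0) → (12, -1); (-6, 0) → (-9, -1); (6, 8) → (3, 7); (0, 10) → (-3, 9)
T3 reflect across y = 0: (12, -1) → (12, 1); (-9, -1) → (-9, 1); (3, 7) → (3, -7); (-3, 9) → (-3, -9)
T4 shear: x ← x + 1/2·y: (12, 1) → (25/2, 1); (-9, 1) → (-17/2, 1); (3, -7) → (-1/2, -7); (-3, -9) → (-15/2, -9)
T5 shear: x ← x − 2·y: (25/2, 1) → (21/2, 1); (-17/2, 1) → (-21/2, 1); (-1/2, -7) → (27/2, -7); (-15/2, -9) → (21/2, -9)

image vertices: (21/2, 1), (-21/2, 1), (27/2, -7), (21/2, -9)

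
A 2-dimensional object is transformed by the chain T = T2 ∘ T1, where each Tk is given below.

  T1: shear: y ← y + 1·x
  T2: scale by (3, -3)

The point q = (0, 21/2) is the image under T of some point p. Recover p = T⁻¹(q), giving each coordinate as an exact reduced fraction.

p = (0, -7/2)

T1 = [1 0 0; 1 1 0; 0 0 1]
T2·T1 = [3 0 0; -3 -3 0; 0 0 1]
det M = -9; M⁻¹ = [1/3 0 0; -1/3 -1/3 0; 0 0 1]
M⁻¹ · (0, 21/2)ᵀ = (0, -7/2)ᵀ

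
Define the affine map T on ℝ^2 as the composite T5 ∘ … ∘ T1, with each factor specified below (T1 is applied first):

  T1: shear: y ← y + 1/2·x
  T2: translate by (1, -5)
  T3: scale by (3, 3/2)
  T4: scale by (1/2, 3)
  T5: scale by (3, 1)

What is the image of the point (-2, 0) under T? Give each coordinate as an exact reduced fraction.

T1 shear: y ← y + 1/2·x: (-2, 0) → (-2, -1)
T2 translate by (1, -5): (-2, -1) → (-1, -6)
T3 scale by (3, 3/2): (-1, -6) → (-3, -9)
T4 scale by (1/2, 3): (-3, -9) → (-3/2, -27)
T5 scale by (3, 1): (-3/2, -27) → (-9/2, -27)

T(p) = (-9/2, -27)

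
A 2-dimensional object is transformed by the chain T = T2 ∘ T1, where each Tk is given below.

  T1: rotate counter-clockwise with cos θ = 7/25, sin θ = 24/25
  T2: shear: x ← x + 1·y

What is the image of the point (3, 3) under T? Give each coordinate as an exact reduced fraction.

T(p) = (42/25, 93/25)

T1 rotate counter-clockwise with cos θ = 7/25, sin θ = 24/25: (3, 3) → (-51/25, 93/25)
T2 shear: x ← x + 1·y: (-51/25, 93/25) → (42/25, 93/25)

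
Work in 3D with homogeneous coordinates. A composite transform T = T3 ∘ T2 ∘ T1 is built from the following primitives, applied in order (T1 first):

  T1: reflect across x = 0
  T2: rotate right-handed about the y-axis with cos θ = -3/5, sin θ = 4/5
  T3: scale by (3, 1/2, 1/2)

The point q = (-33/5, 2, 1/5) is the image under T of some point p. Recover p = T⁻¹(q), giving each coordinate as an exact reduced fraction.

T1 = [-1 0 0 0; 0 1 0 0; 0 0 1 0; 0 0 0 1]
T2·T1 = [3/5 0 4/5 0; 0 1 0 0; 4/5 0 -3/5 0; 0 0 0 1]
T3·…·T1 = [9/5 0 12/5 0; 0 1/2 0 0; 2/5 0 -3/10 0; 0 0 0 1]
det M = -3/4; M⁻¹ = [1/5 0 8/5 0; 0 2 0 0; 4/15 0 -6/5 0; 0 0 0 1]
M⁻¹ · (-33/5, 2, 1/5)ᵀ = (-1, 4, -2)ᵀ

p = (-1, 4, -2)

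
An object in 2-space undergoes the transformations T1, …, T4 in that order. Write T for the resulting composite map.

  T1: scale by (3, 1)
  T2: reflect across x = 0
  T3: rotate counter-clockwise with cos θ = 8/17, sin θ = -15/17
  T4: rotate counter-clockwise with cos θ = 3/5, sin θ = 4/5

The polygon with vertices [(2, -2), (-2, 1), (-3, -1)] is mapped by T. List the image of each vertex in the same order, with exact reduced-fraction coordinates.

image vertices: (-106/17, -18/17), (517/85, 6/85), (743/85, -201/85)

T1 scale by (3, 1): (2, -2) → (6, -2); (-2, 1) → (-6, 1); (-3, -1) → (-9, -1)
T2 reflect across x = 0: (6, -2) → (-6, -2); (-6, 1) → (6, 1); (-9, -1) → (9, -1)
T3 rotate counter-clockwise with cos θ = 8/17, sin θ = -15/17: (-6, -2) → (-78/17, 74/17); (6, 1) → (63/17, -82/17); (9, -1) → (57/17, -143/17)
T4 rotate counter-clockwise with cos θ = 3/5, sin θ = 4/5: (-78/17, 74/17) → (-106/17, -18/17); (63/17, -82/17) → (517/85, 6/85); (57/17, -143/17) → (743/85, -201/85)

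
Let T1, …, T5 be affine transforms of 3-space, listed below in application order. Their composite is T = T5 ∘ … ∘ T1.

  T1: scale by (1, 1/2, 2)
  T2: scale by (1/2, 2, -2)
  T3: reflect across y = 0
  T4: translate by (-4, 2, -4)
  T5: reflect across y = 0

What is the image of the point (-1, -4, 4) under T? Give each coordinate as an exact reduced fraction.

T(p) = (-9/2, -6, -20)

T1 scale by (1, 1/2, 2): (-1, -4, 4) → (-1, -2, 8)
T2 scale by (1/2, 2, -2): (-1, -2, 8) → (-1/2, -4, -16)
T3 reflect across y = 0: (-1/2, -4, -16) → (-1/2, 4, -16)
T4 translate by (-4, 2, -4): (-1/2, 4, -16) → (-9/2, 6, -20)
T5 reflect across y = 0: (-9/2, 6, -20) → (-9/2, -6, -20)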